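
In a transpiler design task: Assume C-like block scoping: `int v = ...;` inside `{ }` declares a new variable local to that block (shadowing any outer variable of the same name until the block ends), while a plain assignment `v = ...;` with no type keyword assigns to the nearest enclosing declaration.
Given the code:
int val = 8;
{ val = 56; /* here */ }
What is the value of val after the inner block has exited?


Analyzing scoping rules:
Outer scope: declares val = 8
Inner block: 'val = 56;' has no type keyword, so it is an assignment to the outer val (no shadowing)
The assignment changed the outer variable itself, so the new value persists after the block -> 56
Result: 56

56


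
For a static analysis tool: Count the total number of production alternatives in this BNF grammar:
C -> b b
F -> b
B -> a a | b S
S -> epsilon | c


Counting alternatives per rule:
  C: 1 alternative(s)
  F: 1 alternative(s)
  B: 2 alternative(s)
  S: 2 alternative(s)
Sum: 1 + 1 + 2 + 2 = 6

6


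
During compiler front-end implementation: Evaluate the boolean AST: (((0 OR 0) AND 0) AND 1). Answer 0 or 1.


Step 1: Evaluate inner node
  0 OR 0 = 0
Step 2: Evaluate next node
  0 AND 0 = 0
Step 3: Evaluate root node
  0 AND 1 = 0

0


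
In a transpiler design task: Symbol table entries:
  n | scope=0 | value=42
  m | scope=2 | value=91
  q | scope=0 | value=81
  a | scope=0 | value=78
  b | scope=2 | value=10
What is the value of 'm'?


Searching symbol table for 'm':
  n | scope=0 | value=42
  m | scope=2 | value=91 <- MATCH
  q | scope=0 | value=81
  a | scope=0 | value=78
  b | scope=2 | value=10
Found 'm' at scope 2 with value 91

91


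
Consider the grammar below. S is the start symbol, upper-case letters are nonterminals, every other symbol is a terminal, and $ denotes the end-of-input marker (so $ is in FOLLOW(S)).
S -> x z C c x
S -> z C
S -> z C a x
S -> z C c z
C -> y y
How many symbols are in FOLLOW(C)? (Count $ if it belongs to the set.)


S is the start symbol and does not occur in any rule body, so FOLLOW(S) = {$}.
Examining every occurrence of C in a rule body:
  S -> x z C c x : C is followed by terminal 'c' -> add 'c'
  S -> z C : C is at the right end -> add FOLLOW(S) = {$}
  S -> z C a x : C is followed by terminal 'a' -> add 'a'
  S -> z C c z : C is followed by terminal 'c' -> add 'c' (already in the set)
  C -> y y : C does not occur in the body -> contributes nothing
FOLLOW(C) = {a, c, $}
Count: 3

3


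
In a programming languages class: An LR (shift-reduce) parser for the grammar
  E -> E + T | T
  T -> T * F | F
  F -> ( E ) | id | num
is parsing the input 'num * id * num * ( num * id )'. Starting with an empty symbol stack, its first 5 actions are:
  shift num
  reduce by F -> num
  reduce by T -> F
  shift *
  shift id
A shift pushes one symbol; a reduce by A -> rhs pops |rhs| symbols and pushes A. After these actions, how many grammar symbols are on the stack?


Tracking the symbol stack through each action:
  Action 1: shift 'num' : push -> stack = [num] (size 1)
  Action 2: reduce by F -> num : pop 1, push F -> stack = [F] (size 1)
  Action 3: reduce by T -> F : pop 1, push T -> stack = [T] (size 1)
  Action 4: shift '*' : push -> stack = [T, *] (size 2)
  Action 5: shift 'id' : push -> stack = [T, *, id] (size 3)
Final stack size: 3

3


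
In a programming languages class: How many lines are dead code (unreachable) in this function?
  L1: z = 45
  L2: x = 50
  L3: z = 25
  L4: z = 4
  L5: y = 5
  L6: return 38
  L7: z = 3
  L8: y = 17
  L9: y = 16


Analyzing control flow:
  L1: reachable (before return)
  L2: reachable (before return)
  L3: reachable (before return)
  L4: reachable (before return)
  L5: reachable (before return)
  L6: reachable (return statement)
  L7: DEAD (after return at L6)
  L8: DEAD (after return at L6)
  L9: DEAD (after return at L6)
Return at L6, total lines = 9
Dead lines: L7 through L9
Count: 3

3


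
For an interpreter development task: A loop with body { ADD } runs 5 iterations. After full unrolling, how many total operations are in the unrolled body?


Loop body operations: ADD (1 op per iteration)
Unrolling 5 iterations:
  Iteration 1: ADD (1 ops)
  Iteration 2: ADD (1 ops)
  Iteration 3: ADD (1 ops)
  Iteration 4: ADD (1 ops)
  Iteration 5: ADD (1 ops)
Total: 5 iterations * 1 ops/iter = 5 operations

5


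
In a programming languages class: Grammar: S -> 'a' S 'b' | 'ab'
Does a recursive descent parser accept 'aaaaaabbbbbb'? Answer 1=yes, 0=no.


Grammar accepts strings of the form a^n b^n (n >= 1)
Word: 'aaaaaabbbbbb'
Counting: 6 a's and 6 b's
Check: 6 == 6? Yes
Derivation (S -> aSb applied 5 time(s), then S -> ab): S => aSb => aaSbb => aaaSbbb => aaaaSbbbb => aaaaaSbbbbb => aaaaaabbbbbb
Accepted

1


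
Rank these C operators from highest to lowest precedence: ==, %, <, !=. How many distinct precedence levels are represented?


Looking up precedence for each operator:
  == -> precedence 3
  % -> precedence 6
  < -> precedence 4
  != -> precedence 3
Sorted highest to lowest: %, <, ==, !=
Distinct precedence values: [6, 4, 3]
Number of distinct levels: 3

3


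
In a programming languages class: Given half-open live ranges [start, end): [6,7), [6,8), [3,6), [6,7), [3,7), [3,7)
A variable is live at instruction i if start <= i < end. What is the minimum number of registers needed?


Live ranges:
  Var0: [6, 7)
  Var1: [6, 8)
  Var2: [3, 6)
  Var3: [6, 7)
  Var4: [3, 7)
  Var5: [3, 7)
Sweep-line events (position, delta, active):
  pos=3 start -> active=1
  pos=3 start -> active=2
  pos=3 start -> active=3
  pos=6 end -> active=2
  pos=6 start -> active=3
  pos=6 start -> active=4
  pos=6 start -> active=5
  pos=7 end -> active=4
  pos=7 end -> active=3
  pos=7 end -> active=2
  pos=7 end -> active=1
  pos=8 end -> active=0
Maximum simultaneous active: 5
Minimum registers needed: 5

5


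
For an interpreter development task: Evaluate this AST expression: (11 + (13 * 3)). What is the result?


Expression: (11 + (13 * 3))
Evaluating step by step:
  13 * 3 = 39
  11 + 39 = 50
Result: 50

50


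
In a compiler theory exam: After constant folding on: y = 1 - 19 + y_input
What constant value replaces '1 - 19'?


Identifying constant sub-expression:
  Original: y = 1 - 19 + y_input
  1 and 19 are both compile-time constants
  Evaluating: 1 - 19 = -18
  After folding: y = -18 + y_input

-18


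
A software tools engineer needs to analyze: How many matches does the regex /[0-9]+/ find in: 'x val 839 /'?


Pattern: /[0-9]+/ (int literals)
Input: 'x val 839 /'
Scanning for matches:
  Match 1: '839'
Total matches: 1

1


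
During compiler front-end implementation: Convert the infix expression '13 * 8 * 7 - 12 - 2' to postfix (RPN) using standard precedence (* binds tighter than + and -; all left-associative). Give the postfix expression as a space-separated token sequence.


Applying the shunting-yard algorithm:
  Operand 13 -> output
  Push '*' onto operator stack -> op-stack: [*]
  Operand 8 -> output
  See '*' (prec 2); top '*' (prec 2) >= it -> pop '*' to output
  Push '*' onto operator stack -> op-stack: [*]
  Operand 7 -> output
  See '-' (prec 1); top '*' (prec 2) >= it -> pop '*' to output
  Push '-' onto operator stack -> op-stack: [-]
  Operand 12 -> output
  See '-' (prec 1); top '-' (prec 1) >= it -> pop '-' to output
  Push '-' onto operator stack -> op-stack: [-]
  Operand 2 -> output
  End of input: pop '-' to output
Postfix result: 13 8 * 7 * 12 - 2 -

13 8 * 7 * 12 - 2 -


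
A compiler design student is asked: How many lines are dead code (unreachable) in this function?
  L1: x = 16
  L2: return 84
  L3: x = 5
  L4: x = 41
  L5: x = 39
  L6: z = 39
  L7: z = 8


Analyzing control flow:
  L1: reachable (before return)
  L2: reachable (return statement)
  L3: DEAD (after return at L2)
  L4: DEAD (after return at L2)
  L5: DEAD (after return at L2)
  L6: DEAD (after return at L2)
  L7: DEAD (after return at L2)
Return at L2, total lines = 7
Dead lines: L3 through L7
Count: 5

5


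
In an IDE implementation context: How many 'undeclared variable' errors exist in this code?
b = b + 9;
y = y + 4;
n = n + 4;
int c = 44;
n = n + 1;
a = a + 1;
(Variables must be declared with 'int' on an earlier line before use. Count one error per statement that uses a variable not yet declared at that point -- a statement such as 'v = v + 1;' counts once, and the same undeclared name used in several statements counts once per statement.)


Scanning code line by line:
  Line 1: use 'b' -> ERROR (undeclared)
  Line 2: use 'y' -> ERROR (undeclared)
  Line 3: use 'n' -> ERROR (undeclared)
  Line 4: declare 'c' -> declared = ['c']
  Line 5: use 'n' -> ERROR (undeclared)
  Line 6: use 'a' -> ERROR (undeclared)
Total undeclared variable errors: 5

5


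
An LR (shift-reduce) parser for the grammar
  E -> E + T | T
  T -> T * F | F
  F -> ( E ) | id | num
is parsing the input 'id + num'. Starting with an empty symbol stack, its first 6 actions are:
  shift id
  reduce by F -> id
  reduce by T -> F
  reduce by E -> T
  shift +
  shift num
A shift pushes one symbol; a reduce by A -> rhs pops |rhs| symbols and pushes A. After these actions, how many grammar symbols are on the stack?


Tracking the symbol stack through each action:
  Action 1: shift 'id' : push -> stack = [id] (size 1)
  Action 2: reduce by F -> id : pop 1, push F -> stack = [F] (size 1)
  Action 3: reduce by T -> F : pop 1, push T -> stack = [T] (size 1)
  Action 4: reduce by E -> T : pop 1, push E -> stack = [E] (size 1)
  Action 5: shift '+' : push -> stack = [E, +] (size 2)
  Action 6: shift 'num' : push -> stack = [E, +, num] (size 3)
Final stack size: 3

3


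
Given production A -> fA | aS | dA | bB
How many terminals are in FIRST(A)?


Production: A -> fA | aS | dA | bB
Examining each alternative for leading terminals:
  A -> fA : first terminal = 'f'
  A -> aS : first terminal = 'a'
  A -> dA : first terminal = 'd'
  A -> bB : first terminal = 'b'
FIRST(A) = {a, b, d, f}
Count: 4

4


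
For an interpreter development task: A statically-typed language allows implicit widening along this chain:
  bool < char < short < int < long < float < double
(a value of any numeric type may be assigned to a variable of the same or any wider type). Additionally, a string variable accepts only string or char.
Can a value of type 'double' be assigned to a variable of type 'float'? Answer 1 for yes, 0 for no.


Target variable type: float
Source value type: double
Numeric ranks: double=6, float=5
Widening allowed iff rank(source) <= rank(target): 6 <= 5? No
Result: 0

0


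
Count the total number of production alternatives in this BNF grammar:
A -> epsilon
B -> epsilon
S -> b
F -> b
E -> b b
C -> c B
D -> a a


Counting alternatives per rule:
  A: 1 alternative(s)
  B: 1 alternative(s)
  S: 1 alternative(s)
  F: 1 alternative(s)
  E: 1 alternative(s)
  C: 1 alternative(s)
  D: 1 alternative(s)
Sum: 1 + 1 + 1 + 1 + 1 + 1 + 1 = 7

7


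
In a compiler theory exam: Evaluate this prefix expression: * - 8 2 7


Parsing prefix expression: * - 8 2 7
Step 1: Innermost operation '- 8 2'
  8 - 2 = 6
Step 2: Outer operation '* [6] 7'
  6 * 7 = 42

42


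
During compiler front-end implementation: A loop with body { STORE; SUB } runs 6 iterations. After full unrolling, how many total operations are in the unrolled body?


Loop body operations: STORE, SUB (2 ops per iteration)
Unrolling 6 iterations:
  Iteration 1: STORE, SUB (2 ops)
  Iteration 2: STORE, SUB (2 ops)
  Iteration 3: STORE, SUB (2 ops)
  Iteration 4: STORE, SUB (2 ops)
  Iteration 5: STORE, SUB (2 ops)
  Iteration 6: STORE, SUB (2 ops)
Total: 6 iterations * 2 ops/iter = 12 operations

12


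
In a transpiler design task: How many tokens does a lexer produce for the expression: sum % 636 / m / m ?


Scanning 'sum % 636 / m / m'
Token 1: 'sum' -> identifier
Token 2: '%' -> operator
Token 3: '636' -> integer_literal
Token 4: '/' -> operator
Token 5: 'm' -> identifier
Token 6: '/' -> operator
Token 7: 'm' -> identifier
Total tokens: 7

7


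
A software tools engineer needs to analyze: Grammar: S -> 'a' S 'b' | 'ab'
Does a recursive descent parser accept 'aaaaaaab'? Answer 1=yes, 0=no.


Grammar accepts strings of the form a^n b^n (n >= 1)
Word: 'aaaaaaab'
Counting: 7 a's and 1 b's
Check: 7 == 1? No
Mismatch: a-count != b-count
Rejected

0


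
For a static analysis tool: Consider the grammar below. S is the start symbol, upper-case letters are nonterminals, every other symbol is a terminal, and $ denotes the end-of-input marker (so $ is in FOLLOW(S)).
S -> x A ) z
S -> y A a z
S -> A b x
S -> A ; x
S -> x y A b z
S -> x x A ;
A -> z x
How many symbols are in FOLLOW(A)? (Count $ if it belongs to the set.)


S is the start symbol and does not occur in any rule body, so FOLLOW(S) = {$}.
Examining every occurrence of A in a rule body:
  S -> x A ) z : A is followed by terminal ')' -> add ')'
  S -> y A a z : A is followed by terminal 'a' -> add 'a'
  S -> A b x : A is followed by terminal 'b' -> add 'b'
  S -> A ; x : A is followed by terminal ';' -> add ';'
  S -> x y A b z : A is followed by terminal 'b' -> add 'b' (already in the set)
  S -> x x A ; : A is followed by terminal ';' -> add ';' (already in the set)
  A -> z x : A does not occur in the body -> contributes nothing
FOLLOW(A) = {), ;, a, b}
Count: 4

4


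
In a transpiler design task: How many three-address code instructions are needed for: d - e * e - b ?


Expression: d - e * e - b
Generating three-address code (respecting * over +/- precedence):
  Instruction 1: t1 = e * e
  Instruction 2: t2 = d - t1
  Instruction 3: t3 = t2 - b
Total instructions: 3

3


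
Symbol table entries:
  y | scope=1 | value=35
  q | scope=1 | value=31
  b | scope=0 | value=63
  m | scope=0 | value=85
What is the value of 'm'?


Searching symbol table for 'm':
  y | scope=1 | value=35
  q | scope=1 | value=31
  b | scope=0 | value=63
  m | scope=0 | value=85 <- MATCH
Found 'm' at scope 0 with value 85

85


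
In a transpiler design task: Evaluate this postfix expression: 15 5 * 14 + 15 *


Processing tokens left to right:
Push 15, Push 5
Pop 15 and 5, compute 15 * 5 = 75, push 75
Push 14
Pop 75 and 14, compute 75 + 14 = 89, push 89
Push 15
Pop 89 and 15, compute 89 * 15 = 1335, push 1335
Stack result: 1335

1335


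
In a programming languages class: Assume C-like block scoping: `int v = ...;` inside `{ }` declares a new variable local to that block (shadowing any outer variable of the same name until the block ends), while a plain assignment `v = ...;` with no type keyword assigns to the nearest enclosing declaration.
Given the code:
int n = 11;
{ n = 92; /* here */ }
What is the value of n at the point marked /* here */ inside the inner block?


Analyzing scoping rules:
Outer scope: declares n = 11
Inner block: 'n = 92;' has no type keyword, so it is an assignment to the outer n (no shadowing)
Inside the block, after the assignment -> 92
Result: 92

92


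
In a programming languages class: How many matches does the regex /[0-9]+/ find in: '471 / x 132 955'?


Pattern: /[0-9]+/ (int literals)
Input: '471 / x 132 955'
Scanning for matches:
  Match 1: '471'
  Match 2: '132'
  Match 3: '955'
Total matches: 3

3


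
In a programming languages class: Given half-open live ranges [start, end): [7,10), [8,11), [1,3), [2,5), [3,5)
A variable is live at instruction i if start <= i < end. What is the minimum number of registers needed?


Live ranges:
  Var0: [7, 10)
  Var1: [8, 11)
  Var2: [1, 3)
  Var3: [2, 5)
  Var4: [3, 5)
Sweep-line events (position, delta, active):
  pos=1 start -> active=1
  pos=2 start -> active=2
  pos=3 end -> active=1
  pos=3 start -> active=2
  pos=5 end -> active=1
  pos=5 end -> active=0
  pos=7 start -> active=1
  pos=8 start -> active=2
  pos=10 end -> active=1
  pos=11 end -> active=0
Maximum simultaneous active: 2
Minimum registers needed: 2

2


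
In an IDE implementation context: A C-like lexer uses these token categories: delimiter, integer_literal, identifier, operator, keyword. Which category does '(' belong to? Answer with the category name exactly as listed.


Token: '('
Checking categories:
  identifier: no
  integer_literal: no
  operator: no
  keyword: no
  delimiter: YES
Category: delimiter

delimiter


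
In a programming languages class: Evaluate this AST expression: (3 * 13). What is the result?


Expression: (3 * 13)
Evaluating step by step:
  3 * 13 = 39
Result: 39

39


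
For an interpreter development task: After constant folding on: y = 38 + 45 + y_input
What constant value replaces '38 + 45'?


Identifying constant sub-expression:
  Original: y = 38 + 45 + y_input
  38 and 45 are both compile-time constants
  Evaluating: 38 + 45 = 83
  After folding: y = 83 + y_input

83


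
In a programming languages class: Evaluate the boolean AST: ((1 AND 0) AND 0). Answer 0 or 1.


Step 1: Evaluate inner node
  1 AND 0 = 0
Step 2: Evaluate root node
  0 AND 0 = 0

0


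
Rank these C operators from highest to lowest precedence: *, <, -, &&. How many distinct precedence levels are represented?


Looking up precedence for each operator:
  * -> precedence 6
  < -> precedence 4
  - -> precedence 5
  && -> precedence 2
Sorted highest to lowest: *, -, <, &&
Distinct precedence values: [6, 5, 4, 2]
Number of distinct levels: 4

4


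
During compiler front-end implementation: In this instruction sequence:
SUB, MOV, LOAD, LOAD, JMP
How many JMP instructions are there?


Scanning instruction sequence for JMP:
  Position 1: SUB
  Position 2: MOV
  Position 3: LOAD
  Position 4: LOAD
  Position 5: JMP <- MATCH
Matches at positions: [5]
Total JMP count: 1

1


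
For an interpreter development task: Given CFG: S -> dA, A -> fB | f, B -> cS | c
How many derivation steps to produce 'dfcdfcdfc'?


Grammar: S -> dA, A -> fB | f, B -> cS | c
Deriving 'dfcdfcdfc':
Step 1: S -> dA => dA
Step 2: A -> fB => dfB
Step 3: B -> cS => dfcS
Step 4: S -> dA => dfcdA
Step 5: A -> fB => dfcdfB
Step 6: B -> cS => dfcdfcS
Step 7: S -> dA => dfcdfcdA
Step 8: A -> fB => dfcdfcdfB
Step 9: B -> c => dfcdfcdfc
Total derivation steps: 9

9


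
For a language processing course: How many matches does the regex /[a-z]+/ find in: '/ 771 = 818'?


Pattern: /[a-z]+/ (identifiers)
Input: '/ 771 = 818'
Scanning for matches:
Total matches: 0

0


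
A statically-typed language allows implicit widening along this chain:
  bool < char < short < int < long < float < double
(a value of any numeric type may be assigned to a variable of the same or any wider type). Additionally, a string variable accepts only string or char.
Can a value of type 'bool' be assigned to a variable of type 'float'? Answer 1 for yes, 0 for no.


Target variable type: float
Source value type: bool
Numeric ranks: bool=0, float=5
Widening allowed iff rank(source) <= rank(target): 0 <= 5? Yes
Result: 1

1


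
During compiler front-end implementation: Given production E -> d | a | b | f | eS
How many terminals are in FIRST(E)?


Production: E -> d | a | b | f | eS
Examining each alternative for leading terminals:
  E -> d : first terminal = 'd'
  E -> a : first terminal = 'a'
  E -> b : first terminal = 'b'
  E -> f : first terminal = 'f'
  E -> eS : first terminal = 'e'
FIRST(E) = {a, b, d, e, f}
Count: 5

5


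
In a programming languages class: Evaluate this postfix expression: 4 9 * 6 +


Processing tokens left to right:
Push 4, Push 9
Pop 4 and 9, compute 4 * 9 = 36, push 36
Push 6
Pop 36 and 6, compute 36 + 6 = 42, push 42
Stack result: 42

42


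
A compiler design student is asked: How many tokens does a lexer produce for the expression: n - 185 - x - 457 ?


Scanning 'n - 185 - x - 457'
Token 1: 'n' -> identifier
Token 2: '-' -> operator
Token 3: '185' -> integer_literal
Token 4: '-' -> operator
Token 5: 'x' -> identifier
Token 6: '-' -> operator
Token 7: '457' -> integer_literal
Total tokens: 7

7


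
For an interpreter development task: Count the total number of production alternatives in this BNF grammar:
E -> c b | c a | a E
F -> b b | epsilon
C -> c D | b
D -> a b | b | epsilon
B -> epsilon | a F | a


Counting alternatives per rule:
  E: 3 alternative(s)
  F: 2 alternative(s)
  C: 2 alternative(s)
  D: 3 alternative(s)
  B: 3 alternative(s)
Sum: 3 + 2 + 2 + 3 + 3 = 13

13


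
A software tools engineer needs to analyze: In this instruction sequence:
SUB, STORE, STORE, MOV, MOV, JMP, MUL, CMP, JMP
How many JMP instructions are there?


Scanning instruction sequence for JMP:
  Position 1: SUB
  Position 2: STORE
  Position 3: STORE
  Position 4: MOV
  Position 5: MOV
  Position 6: JMP <- MATCH
  Position 7: MUL
  Position 8: CMP
  Position 9: JMP <- MATCH
Matches at positions: [6, 9]
Total JMP count: 2

2


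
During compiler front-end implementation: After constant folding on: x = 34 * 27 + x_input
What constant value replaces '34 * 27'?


Identifying constant sub-expression:
  Original: x = 34 * 27 + x_input
  34 and 27 are both compile-time constants
  Evaluating: 34 * 27 = 918
  After folding: x = 918 + x_input

918


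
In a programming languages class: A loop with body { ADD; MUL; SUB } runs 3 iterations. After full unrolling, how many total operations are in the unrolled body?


Loop body operations: ADD, MUL, SUB (3 ops per iteration)
Unrolling 3 iterations:
  Iteration 1: ADD, MUL, SUB (3 ops)
  Iteration 2: ADD, MUL, SUB (3 ops)
  Iteration 3: ADD, MUL, SUB (3 ops)
Total: 3 iterations * 3 ops/iter = 9 operations

9


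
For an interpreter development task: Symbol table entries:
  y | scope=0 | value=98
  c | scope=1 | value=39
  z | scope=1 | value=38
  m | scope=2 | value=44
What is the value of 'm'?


Searching symbol table for 'm':
  y | scope=0 | value=98
  c | scope=1 | value=39
  z | scope=1 | value=38
  m | scope=2 | value=44 <- MATCH
Found 'm' at scope 2 with value 44

44


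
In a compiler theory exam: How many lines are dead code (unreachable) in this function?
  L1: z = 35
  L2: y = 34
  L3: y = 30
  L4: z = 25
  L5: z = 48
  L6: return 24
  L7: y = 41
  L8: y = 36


Analyzing control flow:
  L1: reachable (before return)
  L2: reachable (before return)
  L3: reachable (before return)
  L4: reachable (before return)
  L5: reachable (before return)
  L6: reachable (return statement)
  L7: DEAD (after return at L6)
  L8: DEAD (after return at L6)
Return at L6, total lines = 8
Dead lines: L7 through L8
Count: 2

2


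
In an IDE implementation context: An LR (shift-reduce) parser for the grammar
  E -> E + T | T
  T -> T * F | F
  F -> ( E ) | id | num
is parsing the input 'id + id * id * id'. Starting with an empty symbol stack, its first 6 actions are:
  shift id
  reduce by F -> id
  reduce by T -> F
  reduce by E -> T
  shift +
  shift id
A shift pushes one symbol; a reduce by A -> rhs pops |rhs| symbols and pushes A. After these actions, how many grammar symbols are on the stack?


Tracking the symbol stack through each action:
  Action 1: shift 'id' : push -> stack = [id] (size 1)
  Action 2: reduce by F -> id : pop 1, push F -> stack = [F] (size 1)
  Action 3: reduce by T -> F : pop 1, push T -> stack = [T] (size 1)
  Action 4: reduce by E -> T : pop 1, push E -> stack = [E] (size 1)
  Action 5: shift '+' : push -> stack = [E, +] (size 2)
  Action 6: shift 'id' : push -> stack = [E, +, id] (size 3)
Final stack size: 3

3


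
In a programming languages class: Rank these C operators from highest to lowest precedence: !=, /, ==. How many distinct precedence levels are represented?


Looking up precedence for each operator:
  != -> precedence 3
  / -> precedence 6
  == -> precedence 3
Sorted highest to lowest: /, !=, ==
Distinct precedence values: [6, 3]
Number of distinct levels: 2

2


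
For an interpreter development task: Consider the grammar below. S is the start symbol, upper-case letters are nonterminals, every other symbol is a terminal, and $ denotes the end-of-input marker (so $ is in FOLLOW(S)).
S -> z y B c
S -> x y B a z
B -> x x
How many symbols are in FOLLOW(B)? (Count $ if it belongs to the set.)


S is the start symbol and does not occur in any rule body, so FOLLOW(S) = {$}.
Examining every occurrence of B in a rule body:
  S -> z y B c : B is followed by terminal 'c' -> add 'c'
  S -> x y B a z : B is followed by terminal 'a' -> add 'a'
  B -> x x : B does not occur in the body -> contributes nothing
FOLLOW(B) = {a, c}
Count: 2

2


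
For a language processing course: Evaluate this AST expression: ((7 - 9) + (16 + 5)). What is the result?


Expression: ((7 - 9) + (16 + 5))
Evaluating step by step:
  7 - 9 = -2
  16 + 5 = 21
  -2 + 21 = 19
Result: 19

19


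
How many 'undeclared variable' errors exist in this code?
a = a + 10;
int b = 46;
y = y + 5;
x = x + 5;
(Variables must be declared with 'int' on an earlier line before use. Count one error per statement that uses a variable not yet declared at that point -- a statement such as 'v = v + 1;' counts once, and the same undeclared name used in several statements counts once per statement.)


Scanning code line by line:
  Line 1: use 'a' -> ERROR (undeclared)
  Line 2: declare 'b' -> declared = ['b']
  Line 3: use 'y' -> ERROR (undeclared)
  Line 4: use 'x' -> ERROR (undeclared)
Total undeclared variable errors: 3

3


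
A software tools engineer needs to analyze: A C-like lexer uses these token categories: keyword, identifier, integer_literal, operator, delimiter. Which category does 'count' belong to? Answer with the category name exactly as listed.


Token: 'count'
Checking categories:
  identifier: YES
  integer_literal: no
  operator: no
  keyword: no
  delimiter: no
Category: identifier

identifier


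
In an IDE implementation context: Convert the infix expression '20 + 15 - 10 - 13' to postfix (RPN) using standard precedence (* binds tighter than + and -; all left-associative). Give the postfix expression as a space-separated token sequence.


Applying the shunting-yard algorithm:
  Operand 20 -> output
  Push '+' onto operator stack -> op-stack: [+]
  Operand 15 -> output
  See '-' (prec 1); top '+' (prec 1) >= it -> pop '+' to output
  Push '-' onto operator stack -> op-stack: [-]
  Operand 10 -> output
  See '-' (prec 1); top '-' (prec 1) >= it -> pop '-' to output
  Push '-' onto operator stack -> op-stack: [-]
  Operand 13 -> output
  End of input: pop '-' to output
Postfix result: 20 15 + 10 - 13 -

20 15 + 10 - 13 -


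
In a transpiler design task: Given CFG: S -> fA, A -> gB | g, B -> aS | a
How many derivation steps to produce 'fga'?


Grammar: S -> fA, A -> gB | g, B -> aS | a
Deriving 'fga':
Step 1: S -> fA => fA
Step 2: A -> gB => fgB
Step 3: B -> a => fga
Total derivation steps: 3

3


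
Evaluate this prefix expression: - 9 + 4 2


Parsing prefix expression: - 9 + 4 2
Step 1: Innermost operation '+ 4 2'
  4 + 2 = 6
Step 2: Outer operation '- 9 [6]'
  9 - 6 = 3

3


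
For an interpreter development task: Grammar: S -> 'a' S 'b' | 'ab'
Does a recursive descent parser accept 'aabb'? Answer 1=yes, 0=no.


Grammar accepts strings of the form a^n b^n (n >= 1)
Word: 'aabb'
Counting: 2 a's and 2 b's
Check: 2 == 2? Yes
Derivation (S -> aSb applied 1 time(s), then S -> ab): S => aSb => aabb
Accepted

1


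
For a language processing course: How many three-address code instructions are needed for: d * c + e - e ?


Expression: d * c + e - e
Generating three-address code (respecting * over +/- precedence):
  Instruction 1: t1 = d * c
  Instruction 2: t2 = t1 + e
  Instruction 3: t3 = t2 - e
Total instructions: 3

3


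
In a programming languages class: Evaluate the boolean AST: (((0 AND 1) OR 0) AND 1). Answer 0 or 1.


Step 1: Evaluate inner node
  0 AND 1 = 0
Step 2: Evaluate next node
  0 OR 0 = 0
Step 3: Evaluate root node
  0 AND 1 = 0

0


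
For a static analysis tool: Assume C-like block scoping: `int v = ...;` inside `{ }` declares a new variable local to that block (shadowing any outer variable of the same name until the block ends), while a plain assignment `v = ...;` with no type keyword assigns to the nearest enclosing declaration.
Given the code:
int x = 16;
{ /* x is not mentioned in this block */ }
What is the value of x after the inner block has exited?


Analyzing scoping rules:
Outer scope: declares x = 16
Inner block: x is neither redeclared nor assigned -> unchanged
After the block -> 16
Result: 16

16


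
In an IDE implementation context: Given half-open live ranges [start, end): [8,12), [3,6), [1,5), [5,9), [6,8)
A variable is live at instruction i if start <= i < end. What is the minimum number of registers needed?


Live ranges:
  Var0: [8, 12)
  Var1: [3, 6)
  Var2: [1, 5)
  Var3: [5, 9)
  Var4: [6, 8)
Sweep-line events (position, delta, active):
  pos=1 start -> active=1
  pos=3 start -> active=2
  pos=5 end -> active=1
  pos=5 start -> active=2
  pos=6 end -> active=1
  pos=6 start -> active=2
  pos=8 end -> active=1
  pos=8 start -> active=2
  pos=9 end -> active=1
  pos=12 end -> active=0
Maximum simultaneous active: 2
Minimum registers needed: 2

2


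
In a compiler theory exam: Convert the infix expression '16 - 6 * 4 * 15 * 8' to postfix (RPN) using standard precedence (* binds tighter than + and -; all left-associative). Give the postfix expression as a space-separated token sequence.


Applying the shunting-yard algorithm:
  Operand 16 -> output
  Push '-' onto operator stack -> op-stack: [-]
  Operand 6 -> output
  Push '*' onto operator stack -> op-stack: [-, *]
  Operand 4 -> output
  See '*' (prec 2); top '*' (prec 2) >= it -> pop '*' to output
  Push '*' onto operator stack -> op-stack: [-, *]
  Operand 15 -> output
  See '*' (prec 2); top '*' (prec 2) >= it -> pop '*' to output
  Push '*' onto operator stack -> op-stack: [-, *]
  Operand 8 -> output
  End of input: pop '*' to output
  End of input: pop '-' to output
Postfix result: 16 6 4 * 15 * 8 * -

16 6 4 * 15 * 8 * -


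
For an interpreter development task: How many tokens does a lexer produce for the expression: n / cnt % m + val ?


Scanning 'n / cnt % m + val'
Token 1: 'n' -> identifier
Token 2: '/' -> operator
Token 3: 'cnt' -> identifier
Token 4: '%' -> operator
Token 5: 'm' -> identifier
Token 6: '+' -> operator
Token 7: 'val' -> identifier
Total tokens: 7

7


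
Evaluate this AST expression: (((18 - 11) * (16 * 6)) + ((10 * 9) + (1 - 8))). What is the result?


Expression: (((18 - 11) * (16 * 6)) + ((10 * 9) + (1 - 8)))
Evaluating step by step:
  18 - 11 = 7
  16 * 6 = 96
  7 * 96 = 672
  10 * 9 = 90
  1 - 8 = -7
  90 + -7 = 83
  672 + 83 = 755
Result: 755

755


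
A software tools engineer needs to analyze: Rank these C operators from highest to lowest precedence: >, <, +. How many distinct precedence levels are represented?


Looking up precedence for each operator:
  > -> precedence 4
  < -> precedence 4
  + -> precedence 5
Sorted highest to lowest: +, >, <
Distinct precedence values: [5, 4]
Number of distinct levels: 2

2


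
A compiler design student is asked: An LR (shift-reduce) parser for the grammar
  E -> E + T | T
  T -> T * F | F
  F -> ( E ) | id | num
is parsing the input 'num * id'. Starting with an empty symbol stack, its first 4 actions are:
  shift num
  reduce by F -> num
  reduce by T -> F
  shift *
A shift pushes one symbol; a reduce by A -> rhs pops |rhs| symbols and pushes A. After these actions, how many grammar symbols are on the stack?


Tracking the symbol stack through each action:
  Action 1: shift 'num' : push -> stack = [num] (size 1)
  Action 2: reduce by F -> num : pop 1, push F -> stack = [F] (size 1)
  Action 3: reduce by T -> F : pop 1, push T -> stack = [T] (size 1)
  Action 4: shift '*' : push -> stack = [T, *] (size 2)
Final stack size: 2

2


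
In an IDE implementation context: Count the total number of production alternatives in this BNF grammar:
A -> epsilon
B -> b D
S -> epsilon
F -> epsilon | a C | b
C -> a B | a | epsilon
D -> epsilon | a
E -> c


Counting alternatives per rule:
  A: 1 alternative(s)
  B: 1 alternative(s)
  S: 1 alternative(s)
  F: 3 alternative(s)
  C: 3 alternative(s)
  D: 2 alternative(s)
  E: 1 alternative(s)
Sum: 1 + 1 + 1 + 3 + 3 + 2 + 1 = 12

12


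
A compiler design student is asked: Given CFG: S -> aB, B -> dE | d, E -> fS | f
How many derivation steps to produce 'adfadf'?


Grammar: S -> aB, B -> dE | d, E -> fS | f
Deriving 'adfadf':
Step 1: S -> aB => aB
Step 2: B -> dE => adE
Step 3: E -> fS => adfS
Step 4: S -> aB => adfaB
Step 5: B -> dE => adfadE
Step 6: E -> f => adfadf
Total derivation steps: 6

6


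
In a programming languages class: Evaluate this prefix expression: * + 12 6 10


Parsing prefix expression: * + 12 6 10
Step 1: Innermost operation '+ 12 6'
  12 + 6 = 18
Step 2: Outer operation '* [18] 10'
  18 * 10 = 180

180


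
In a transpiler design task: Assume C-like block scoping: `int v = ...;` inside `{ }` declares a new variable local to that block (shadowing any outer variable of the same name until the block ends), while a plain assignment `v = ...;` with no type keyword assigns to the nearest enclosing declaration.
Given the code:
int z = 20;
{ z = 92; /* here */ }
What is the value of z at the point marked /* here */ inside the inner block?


Analyzing scoping rules:
Outer scope: declares z = 20
Inner block: 'z = 92;' has no type keyword, so it is an assignment to the outer z (no shadowing)
Inside the block, after the assignment -> 92
Result: 92

92


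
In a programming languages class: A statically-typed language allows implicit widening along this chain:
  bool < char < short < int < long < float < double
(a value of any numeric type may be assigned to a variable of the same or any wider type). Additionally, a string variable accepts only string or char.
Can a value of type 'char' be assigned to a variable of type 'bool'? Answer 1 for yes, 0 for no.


Target variable type: bool
Source value type: char
Numeric ranks: char=1, bool=0
Widening allowed iff rank(source) <= rank(target): 1 <= 0? No
Result: 0

0


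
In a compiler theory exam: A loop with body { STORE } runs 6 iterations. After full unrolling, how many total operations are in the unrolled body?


Loop body operations: STORE (1 op per iteration)
Unrolling 6 iterations:
  Iteration 1: STORE (1 ops)
  Iteration 2: STORE (1 ops)
  Iteration 3: STORE (1 ops)
  Iteration 4: STORE (1 ops)
  Iteration 5: STORE (1 ops)
  Iteration 6: STORE (1 ops)
Total: 6 iterations * 1 ops/iter = 6 operations

6


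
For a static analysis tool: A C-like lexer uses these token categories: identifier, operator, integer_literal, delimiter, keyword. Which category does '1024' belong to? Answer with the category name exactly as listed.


Token: '1024'
Checking categories:
  identifier: no
  integer_literal: YES
  operator: no
  keyword: no
  delimiter: no
Category: integer_literal

integer_literal


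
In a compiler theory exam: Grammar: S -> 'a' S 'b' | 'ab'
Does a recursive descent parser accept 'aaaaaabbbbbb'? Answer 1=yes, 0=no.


Grammar accepts strings of the form a^n b^n (n >= 1)
Word: 'aaaaaabbbbbb'
Counting: 6 a's and 6 b's
Check: 6 == 6? Yes
Derivation (S -> aSb applied 5 time(s), then S -> ab): S => aSb => aaSbb => aaaSbbb => aaaaSbbbb => aaaaaSbbbbb => aaaaaabbbbbb
Accepted

1


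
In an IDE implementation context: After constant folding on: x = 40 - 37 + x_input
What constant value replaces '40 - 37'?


Identifying constant sub-expression:
  Original: x = 40 - 37 + x_input
  40 and 37 are both compile-time constants
  Evaluating: 40 - 37 = 3
  After folding: x = 3 + x_input

3


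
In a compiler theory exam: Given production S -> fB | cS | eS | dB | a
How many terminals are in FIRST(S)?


Production: S -> fB | cS | eS | dB | a
Examining each alternative for leading terminals:
  S -> fB : first terminal = 'f'
  S -> cS : first terminal = 'c'
  S -> eS : first terminal = 'e'
  S -> dB : first terminal = 'd'
  S -> a : first terminal = 'a'
FIRST(S) = {a, c, d, e, f}
Count: 5

5


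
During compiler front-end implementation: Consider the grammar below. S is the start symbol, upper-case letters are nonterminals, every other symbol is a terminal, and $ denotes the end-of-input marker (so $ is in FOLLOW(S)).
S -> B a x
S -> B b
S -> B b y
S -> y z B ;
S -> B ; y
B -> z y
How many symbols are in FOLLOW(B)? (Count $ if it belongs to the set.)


S is the start symbol and does not occur in any rule body, so FOLLOW(S) = {$}.
Examining every occurrence of B in a rule body:
  S -> B a x : B is followed by terminal 'a' -> add 'a'
  S -> B b : B is followed by terminal 'b' -> add 'b'
  S -> B b y : B is followed by terminal 'b' -> add 'b' (already in the set)
  S -> y z B ; : B is followed by terminal ';' -> add ';'
  S -> B ; y : B is followed by terminal ';' -> add ';' (already in the set)
  B -> z y : B does not occur in the body -> contributes nothing
FOLLOW(B) = {;, a, b}
Count: 3

3


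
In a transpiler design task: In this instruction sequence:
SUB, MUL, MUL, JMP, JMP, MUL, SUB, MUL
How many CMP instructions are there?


Scanning instruction sequence for CMP:
  Position 1: SUB
  Position 2: MUL
  Position 3: MUL
  Position 4: JMP
  Position 5: JMP
  Position 6: MUL
  Position 7: SUB
  Position 8: MUL
Matches at positions: []
Total CMP count: 0

0


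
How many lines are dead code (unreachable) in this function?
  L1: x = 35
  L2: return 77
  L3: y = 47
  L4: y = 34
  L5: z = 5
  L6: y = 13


Analyzing control flow:
  L1: reachable (before return)
  L2: reachable (return statement)
  L3: DEAD (after return at L2)
  L4: DEAD (after return at L2)
  L5: DEAD (after return at L2)
  L6: DEAD (after return at L2)
Return at L2, total lines = 6
Dead lines: L3 through L6
Count: 4

4


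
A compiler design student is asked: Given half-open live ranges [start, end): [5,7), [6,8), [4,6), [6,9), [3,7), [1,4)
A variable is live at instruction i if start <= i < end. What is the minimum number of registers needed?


Live ranges:
  Var0: [5, 7)
  Var1: [6, 8)
  Var2: [4, 6)
  Var3: [6, 9)
  Var4: [3, 7)
  Var5: [1, 4)
Sweep-line events (position, delta, active):
  pos=1 start -> active=1
  pos=3 start -> active=2
  pos=4 end -> active=1
  pos=4 start -> active=2
  pos=5 start -> active=3
  pos=6 end -> active=2
  pos=6 start -> active=3
  pos=6 start -> active=4
  pos=7 end -> active=3
  pos=7 end -> active=2
  pos=8 end -> active=1
  pos=9 end -> active=0
Maximum simultaneous active: 4
Minimum registers needed: 4

4


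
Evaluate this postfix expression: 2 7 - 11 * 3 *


Processing tokens left to right:
Push 2, Push 7
Pop 2 and 7, compute 2 - 7 = -5, push -5
Push 11
Pop -5 and 11, compute -5 * 11 = -55, push -55
Push 3
Pop -55 and 3, compute -55 * 3 = -165, push -165
Stack result: -165

-165


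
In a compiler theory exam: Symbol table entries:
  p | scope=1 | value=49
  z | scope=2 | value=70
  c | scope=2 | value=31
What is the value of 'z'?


Searching symbol table for 'z':
  p | scope=1 | value=49
  z | scope=2 | value=70 <- MATCH
  c | scope=2 | value=31
Found 'z' at scope 2 with value 70

70


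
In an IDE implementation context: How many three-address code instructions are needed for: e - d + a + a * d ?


Expression: e - d + a + a * d
Generating three-address code (respecting * over +/- precedence):
  Instruction 1: t1 = a * d
  Instruction 2: t2 = e - d
  Instruction 3: t3 = t2 + a
  Instruction 4: t4 = t3 + t1
Total instructions: 4

4


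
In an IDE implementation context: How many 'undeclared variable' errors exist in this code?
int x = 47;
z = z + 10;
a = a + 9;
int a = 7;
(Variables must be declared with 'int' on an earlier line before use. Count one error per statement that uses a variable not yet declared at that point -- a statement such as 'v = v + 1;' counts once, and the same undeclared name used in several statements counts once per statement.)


Scanning code line by line:
  Line 1: declare 'x' -> declared = ['x']
  Line 2: use 'z' -> ERROR (undeclared)
  Line 3: use 'a' -> ERROR (undeclared)
  Line 4: declare 'a' -> declared = ['a', 'x']
Total undeclared variable errors: 2

2
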